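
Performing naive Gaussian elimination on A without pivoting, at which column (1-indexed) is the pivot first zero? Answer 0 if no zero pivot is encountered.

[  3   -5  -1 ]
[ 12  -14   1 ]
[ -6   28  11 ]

Naive forward elimination:
R2 <- R2 - (4)*R1:  [ 0  6  5 ]
R3 <- R3 - (-2)*R1:  [  0  18   9 ]
R3 <- R3 - (3)*R2:  [  0   0  -6 ]
All pivots nonzero; naive elimination completes without hitting a zero pivot.

first zero-pivot column = 0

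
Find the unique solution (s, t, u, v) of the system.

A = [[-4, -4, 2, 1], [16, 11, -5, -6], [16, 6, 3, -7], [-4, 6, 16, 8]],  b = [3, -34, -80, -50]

(-4, 1, -5, 1)

Forward elimination on [A|b]:
R2 <- R2 - (-4)*R1:  [   0   -5    3   -2  -22 ]
R3 <- R3 - (-4)*R1:  [   0  -10   11   -3  -68 ]
R4 <- R4 - (1)*R1:  [   0   10   14    7  -53 ]
R3 <- R3 - (2)*R2:  [   0    0    5    1  -24 ]
R4 <- R4 - (-2)*R2:  [   0    0   20    3  -97 ]
R4 <- R4 - (4)*R3:  [  0   0   0  -1  -1 ]
Row echelon form:
[ -4  -4  2   1  |    3 ]
[  0  -5  3  -2  |  -22 ]
[  0   0  5   1  |  -24 ]
[  0   0  0  -1  |   -1 ]
Back-substitution:
v = (-1) / -1 = 1
u = (-24 - (1)*(1)) / 5 = -5
t = (-22 - (3)*(-5) - (-2)*(1)) / -5 = 1
s = (3 - (-4)*(1) - (2)*(-5) - (1)*(1)) / -4 = -4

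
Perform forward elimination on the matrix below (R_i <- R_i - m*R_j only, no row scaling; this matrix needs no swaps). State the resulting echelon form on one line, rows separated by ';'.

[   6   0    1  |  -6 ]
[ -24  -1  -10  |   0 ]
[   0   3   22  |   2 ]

Forward elimination:
R2 <- R2 - (-4)*R1:  [   0   -1   -6  -24 ]
R3 <- R3 - (-3)*R2:  [   0    0    4  -70 ]
Row echelon form:
[ 6   0   1  |   -6 ]
[ 0  -1  -6  |  -24 ]
[ 0   0   4  |  -70 ]

REF = [6 0 1 -6; 0 -1 -6 -24; 0 0 4 -70]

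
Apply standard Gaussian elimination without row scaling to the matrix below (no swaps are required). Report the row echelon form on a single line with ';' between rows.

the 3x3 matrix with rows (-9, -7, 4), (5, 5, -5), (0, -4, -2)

Forward elimination:
R2 <- R2 - (-5/9)*R1:  [     0   10/9  -25/9 ]
R3 <- R3 - (-18/5)*R2:  [   0    0  -12 ]
Row echelon form:
[ -9    -7      4 ]
[  0  10/9  -25/9 ]
[  0     0    -12 ]

REF = [-9 -7 4; 0 10/9 -25/9; 0 0 -12]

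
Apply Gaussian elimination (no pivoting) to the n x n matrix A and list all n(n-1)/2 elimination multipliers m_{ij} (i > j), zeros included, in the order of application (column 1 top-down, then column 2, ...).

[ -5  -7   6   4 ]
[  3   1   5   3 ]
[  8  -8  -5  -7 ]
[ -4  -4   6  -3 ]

Forward elimination:
R2 <- R2 - (-3/5)*R1:  [     0  -16/5   43/5   27/5 ]
R3 <- R3 - (-8/5)*R1:  [     0  -96/5   23/5   -3/5 ]
R4 <- R4 - (4/5)*R1:  [     0    8/5    6/5  -31/5 ]
R3 <- R3 - (6)*R2:  [   0    0  -47  -33 ]
R4 <- R4 - (-1/2)*R2:  [    0     0  11/2  -7/2 ]
R4 <- R4 - (-11/94)*R3:  [       0        0        0  -346/47 ]
Multipliers (in order of application): m_{21} = -3/5, m_{31} = -8/5, m_{41} = 4/5, m_{32} = 6, m_{42} = -1/2, m_{43} = -11/94

multipliers: -3/5, -8/5, 4/5, 6, -1/2, -11/94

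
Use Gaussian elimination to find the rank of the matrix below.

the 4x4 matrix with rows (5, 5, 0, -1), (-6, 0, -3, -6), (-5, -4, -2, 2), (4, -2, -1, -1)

rank(A) = 4

Row reduction:
R2 <- R2 - (-6/5)*R1:  [     0      6     -3  -36/5 ]
R3 <- R3 - (-1)*R1:  [  0   1  -2   1 ]
R4 <- R4 - (4/5)*R1:  [    0    -6    -1  -1/5 ]
R3 <- R3 - (1/6)*R2:  [    0     0  -3/2  11/5 ]
R4 <- R4 - (-1)*R2:  [     0      0     -4  -37/5 ]
R4 <- R4 - (8/3)*R3:  [       0        0        0  -199/15 ]
Row echelon form:
[ 5  5     0       -1 ]
[ 0  6    -3    -36/5 ]
[ 0  0  -3/2     11/5 ]
[ 0  0     0  -199/15 ]
Nonzero rows / pivot columns: 4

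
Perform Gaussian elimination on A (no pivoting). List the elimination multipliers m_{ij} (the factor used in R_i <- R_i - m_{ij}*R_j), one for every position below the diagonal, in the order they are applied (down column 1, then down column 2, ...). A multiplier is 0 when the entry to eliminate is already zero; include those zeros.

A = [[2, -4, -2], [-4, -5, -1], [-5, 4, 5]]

multipliers: -2, -5/2, 6/13

Forward elimination:
R2 <- R2 - (-2)*R1:  [   0  -13   -5 ]
R3 <- R3 - (-5/2)*R1:  [  0  -6   0 ]
R3 <- R3 - (6/13)*R2:  [     0      0  30/13 ]
Multipliers (in order of application): m_{21} = -2, m_{31} = -5/2, m_{32} = 6/13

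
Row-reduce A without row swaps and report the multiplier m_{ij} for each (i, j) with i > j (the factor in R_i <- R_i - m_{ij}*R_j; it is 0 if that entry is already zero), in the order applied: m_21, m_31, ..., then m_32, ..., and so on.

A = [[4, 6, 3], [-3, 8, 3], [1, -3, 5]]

Forward elimination:
R2 <- R2 - (-3/4)*R1:  [    0  25/2  21/4 ]
R3 <- R3 - (1/4)*R1:  [    0  -9/2  17/4 ]
R3 <- R3 - (-9/25)*R2:  [      0       0  307/50 ]
Multipliers (in order of application): m_{21} = -3/4, m_{31} = 1/4, m_{32} = -9/25

multipliers: -3/4, 1/4, -9/25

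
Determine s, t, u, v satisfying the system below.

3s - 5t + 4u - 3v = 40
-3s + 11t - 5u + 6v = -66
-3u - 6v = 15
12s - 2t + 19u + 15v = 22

Forward elimination on [A|b]:
R2 <- R2 - (-1)*R1:  [   0    6   -1    3  -26 ]
R4 <- R4 - (4)*R1:  [    0    18     3    27  -138 ]
R4 <- R4 - (3)*R2:  [   0    0    6   18  -60 ]
R4 <- R4 - (-2)*R3:  [   0    0    0    6  -30 ]
Row echelon form:
[ 3  -5   4  -3  |   40 ]
[ 0   6  -1   3  |  -26 ]
[ 0   0  -3  -6  |   15 ]
[ 0   0   0   6  |  -30 ]
Back-substitution:
v = (-30) / 6 = -5
u = (15 - (-6)*(-5)) / -3 = 5
t = (-26 - (-1)*(5) - (3)*(-5)) / 6 = -1
s = (40 - (-5)*(-1) - (4)*(5) - (-3)*(-5)) / 3 = 0

(0, -1, 5, -5)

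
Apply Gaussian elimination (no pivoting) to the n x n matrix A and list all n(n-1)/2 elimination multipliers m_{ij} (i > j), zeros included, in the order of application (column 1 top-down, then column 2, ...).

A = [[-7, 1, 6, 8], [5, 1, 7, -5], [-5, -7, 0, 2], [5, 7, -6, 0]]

Forward elimination:
R2 <- R2 - (-5/7)*R1:  [    0  12/7  79/7   5/7 ]
R3 <- R3 - (5/7)*R1:  [     0  -54/7  -30/7  -26/7 ]
R4 <- R4 - (-5/7)*R1:  [     0   54/7  -12/7   40/7 ]
R3 <- R3 - (-9/2)*R2:  [    0     0  93/2  -1/2 ]
R4 <- R4 - (9/2)*R2:  [      0       0  -105/2     5/2 ]
R4 <- R4 - (-35/31)*R3:  [     0      0      0  60/31 ]
Multipliers (in order of application): m_{21} = -5/7, m_{31} = 5/7, m_{41} = -5/7, m_{32} = -9/2, m_{42} = 9/2, m_{43} = -35/31

multipliers: -5/7, 5/7, -5/7, -9/2, 9/2, -35/31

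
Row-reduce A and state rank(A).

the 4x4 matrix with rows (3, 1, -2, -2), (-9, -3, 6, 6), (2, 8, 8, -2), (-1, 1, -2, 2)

rank(A) = 3

Row reduction:
R2 <- R2 - (-3)*R1:  [ 0  0  0  0 ]
R3 <- R3 - (2/3)*R1:  [    0  22/3  28/3  -2/3 ]
R4 <- R4 - (-1/3)*R1:  [    0   4/3  -8/3   4/3 ]
R2 <-> R3   (pivot in column 2 was zero)
[ 3     1    -2    -2 ]
[ 0  22/3  28/3  -2/3 ]
[ 0     0     0     0 ]
[ 0   4/3  -8/3   4/3 ]
R4 <- R4 - (2/11)*R2:  [      0       0  -48/11   16/11 ]
R3 <-> R4   (pivot in column 3 was zero)
[ 3     1      -2     -2 ]
[ 0  22/3    28/3   -2/3 ]
[ 0     0  -48/11  16/11 ]
[ 0     0       0      0 ]
Row echelon form:
[ 3     1      -2     -2 ]
[ 0  22/3    28/3   -2/3 ]
[ 0     0  -48/11  16/11 ]
[ 0     0       0      0 ]
Nonzero rows / pivot columns: 3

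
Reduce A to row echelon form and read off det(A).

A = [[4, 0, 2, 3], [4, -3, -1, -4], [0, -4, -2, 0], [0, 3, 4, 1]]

Forward elimination:
R2 <- R2 - (1)*R1:  [  0  -3  -3  -7 ]
R3 <- R3 - (4/3)*R2:  [    0     0     2  28/3 ]
R4 <- R4 - (-1)*R2:  [  0   0   1  -6 ]
R4 <- R4 - (1/2)*R3:  [     0      0      0  -32/3 ]
Upper-triangular form:
[ 4   0   2      3 ]
[ 0  -3  -3     -7 ]
[ 0   0   2   28/3 ]
[ 0   0   0  -32/3 ]
det(A) = (-1)^0 * (4) * (-3) * (2) * (-32/3) = 256  (0 row swaps -> sign +1)

det(A) = 256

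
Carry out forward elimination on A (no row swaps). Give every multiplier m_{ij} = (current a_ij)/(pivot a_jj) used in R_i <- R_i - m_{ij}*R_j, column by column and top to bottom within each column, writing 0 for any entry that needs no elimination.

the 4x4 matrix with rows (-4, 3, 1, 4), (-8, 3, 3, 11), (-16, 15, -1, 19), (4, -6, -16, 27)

multipliers: 2, 4, -1, -1, 1, 4

Forward elimination:
R2 <- R2 - (2)*R1:  [  0  -3   1   3 ]
R3 <- R3 - (4)*R1:  [  0   3  -5   3 ]
R4 <- R4 - (-1)*R1:  [   0   -3  -15   31 ]
R3 <- R3 - (-1)*R2:  [  0   0  -4   6 ]
R4 <- R4 - (1)*R2:  [   0    0  -16   28 ]
R4 <- R4 - (4)*R3:  [ 0  0  0  4 ]
Multipliers (in order of application): m_{21} = 2, m_{31} = 4, m_{41} = -1, m_{32} = -1, m_{42} = 1, m_{43} = 4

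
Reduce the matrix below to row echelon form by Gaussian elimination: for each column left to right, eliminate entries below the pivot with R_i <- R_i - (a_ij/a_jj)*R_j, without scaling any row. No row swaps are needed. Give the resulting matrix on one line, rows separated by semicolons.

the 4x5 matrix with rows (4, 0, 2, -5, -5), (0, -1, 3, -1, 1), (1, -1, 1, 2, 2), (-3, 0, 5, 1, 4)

REF = [4 0 2 -5 -5; 0 -1 3 -1 1; 0 0 -5/2 17/4 9/4; 0 0 0 83/10 61/10]

Forward elimination:
R3 <- R3 - (1/4)*R1:  [    0    -1   1/2  13/4  13/4 ]
R4 <- R4 - (-3/4)*R1:  [     0      0   13/2  -11/4    1/4 ]
R3 <- R3 - (1)*R2:  [    0     0  -5/2  17/4   9/4 ]
R4 <- R4 - (-13/5)*R3:  [     0      0      0  83/10  61/10 ]
Row echelon form:
[ 4   0     2     -5     -5 ]
[ 0  -1     3     -1      1 ]
[ 0   0  -5/2   17/4    9/4 ]
[ 0   0     0  83/10  61/10 ]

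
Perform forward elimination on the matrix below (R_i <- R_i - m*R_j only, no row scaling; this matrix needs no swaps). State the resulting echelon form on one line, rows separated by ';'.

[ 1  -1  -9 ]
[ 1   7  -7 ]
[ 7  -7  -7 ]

REF = [1 -1 -9; 0 8 2; 0 0 56]

Forward elimination:
R2 <- R2 - (1)*R1:  [ 0  8  2 ]
R3 <- R3 - (7)*R1:  [  0   0  56 ]
Row echelon form:
[ 1  -1  -9 ]
[ 0   8   2 ]
[ 0   0  56 ]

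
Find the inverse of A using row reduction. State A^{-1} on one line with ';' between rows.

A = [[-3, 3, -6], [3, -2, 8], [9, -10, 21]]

Gauss-Jordan on [A | I]:
R1 <- (1/-3)*R1:  [    1    -1     2  |  -1/3     0     0 ]
R2 <- R2 - (3)*R1:  [ 0  1  2  |  1  1  0 ]
R3 <- R3 - (9)*R1:  [  0  -1   3  |   3   0   1 ]
R1 <- R1 - (-1)*R2:  [   1    0    4  |  2/3    1    0 ]
R3 <- R3 - (-1)*R2:  [ 0  0  5  |  4  1  1 ]
R3 <- (1/5)*R3:  [   0    0    1  |  4/5  1/5  1/5 ]
R1 <- R1 - (4)*R3:  [      1       0       0  |  -38/15     1/5    -4/5 ]
R2 <- R2 - (2)*R3:  [    0     1     0  |  -3/5   3/5  -2/5 ]
Right block of [I | A^{-1}] is the inverse:
[ -38/15  1/5  -4/5 ]
[   -3/5  3/5  -2/5 ]
[    4/5  1/5   1/5 ]

inverse = [-38/15 1/5 -4/5; -3/5 3/5 -2/5; 4/5 1/5 1/5]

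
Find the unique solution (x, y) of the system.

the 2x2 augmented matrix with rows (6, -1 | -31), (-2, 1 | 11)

(-5, 1)

Forward elimination on [A|b]:
R2 <- R2 - (-1/3)*R1:  [   0  2/3  2/3 ]
Row echelon form:
[ 6   -1  |  -31 ]
[ 0  2/3  |  2/3 ]
Back-substitution:
y = (2/3) / (2/3) = 1
x = (-31 - (-1)*(1)) / 6 = -5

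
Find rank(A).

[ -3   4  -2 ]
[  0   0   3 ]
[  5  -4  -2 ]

Row reduction:
R3 <- R3 - (-5/3)*R1:  [     0    8/3  -16/3 ]
R2 <-> R3   (pivot in column 2 was zero)
[ -3    4     -2 ]
[  0  8/3  -16/3 ]
[  0    0      3 ]
Row echelon form:
[ -3    4     -2 ]
[  0  8/3  -16/3 ]
[  0    0      3 ]
Nonzero rows / pivot columns: 3

rank(A) = 3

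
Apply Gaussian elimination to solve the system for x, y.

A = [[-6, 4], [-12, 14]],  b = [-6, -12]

Forward elimination on [A|b]:
R2 <- R2 - (2)*R1:  [ 0  6  0 ]
Row echelon form:
[ -6  4  |  -6 ]
[  0  6  |   0 ]
Back-substitution:
y = (0) / 6 = 0
x = (-6 - (4)*(0)) / -6 = 1

(1, 0)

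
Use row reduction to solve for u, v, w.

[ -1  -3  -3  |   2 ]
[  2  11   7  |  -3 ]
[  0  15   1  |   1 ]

Forward elimination on [A|b]:
R2 <- R2 - (-2)*R1:  [ 0  5  1  1 ]
R3 <- R3 - (3)*R2:  [  0   0  -2  -2 ]
Row echelon form:
[ -1  -3  -3  |   2 ]
[  0   5   1  |   1 ]
[  0   0  -2  |  -2 ]
Back-substitution:
w = (-2) / -2 = 1
v = (1 - (1)*(1)) / 5 = 0
u = (2 - (-3)*(0) - (-3)*(1)) / -1 = -5

(-5, 0, 1)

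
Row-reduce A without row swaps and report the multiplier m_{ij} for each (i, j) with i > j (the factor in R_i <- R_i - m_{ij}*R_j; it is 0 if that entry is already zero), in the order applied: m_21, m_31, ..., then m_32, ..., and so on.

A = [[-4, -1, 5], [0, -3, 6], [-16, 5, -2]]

multipliers: 0, 4, -3

Forward elimination:
R2: entry in column 1 is already 0 -> m_{21} = 0 (no row operation needed)
R3 <- R3 - (4)*R1:  [   0    9  -22 ]
R3 <- R3 - (-3)*R2:  [  0   0  -4 ]
Multipliers (in order of application): m_{21} = 0, m_{31} = 4, m_{32} = -3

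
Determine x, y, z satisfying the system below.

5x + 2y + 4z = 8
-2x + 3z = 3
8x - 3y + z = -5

(0, 2, 1)

Forward elimination on [A|b]:
R2 <- R2 - (-2/5)*R1:  [    0   4/5  23/5  31/5 ]
R3 <- R3 - (8/5)*R1:  [     0  -31/5  -27/5  -89/5 ]
R3 <- R3 - (-31/4)*R2:  [     0      0  121/4  121/4 ]
Row echelon form:
[ 5    2      4  |      8 ]
[ 0  4/5   23/5  |   31/5 ]
[ 0    0  121/4  |  121/4 ]
Back-substitution:
z = (121/4) / (121/4) = 1
y = (31/5 - (23/5)*(1)) / (4/5) = 2
x = (8 - (2)*(2) - (4)*(1)) / 5 = 0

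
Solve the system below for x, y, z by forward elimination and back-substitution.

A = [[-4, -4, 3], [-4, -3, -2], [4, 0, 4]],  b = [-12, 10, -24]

(-2, 2, -4)

Forward elimination on [A|b]:
R2 <- R2 - (1)*R1:  [  0   1  -5  22 ]
R3 <- R3 - (-1)*R1:  [   0   -4    7  -36 ]
R3 <- R3 - (-4)*R2:  [   0    0  -13   52 ]
Row echelon form:
[ -4  -4    3  |  -12 ]
[  0   1   -5  |   22 ]
[  0   0  -13  |   52 ]
Back-substitution:
z = (52) / -13 = -4
y = (22 - (-5)*(-4)) / 1 = 2
x = (-12 - (-4)*(2) - (3)*(-4)) / -4 = -2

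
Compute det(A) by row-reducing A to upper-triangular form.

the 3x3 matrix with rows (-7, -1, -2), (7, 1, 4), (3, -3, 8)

det(A) = -48

Forward elimination:
R2 <- R2 - (-1)*R1:  [ 0  0  2 ]
R3 <- R3 - (-3/7)*R1:  [     0  -24/7   50/7 ]
R2 <-> R3   (pivot in column 2 was zero)
[ -7     -1    -2 ]
[  0  -24/7  50/7 ]
[  0      0     2 ]
Upper-triangular form:
[ -7     -1    -2 ]
[  0  -24/7  50/7 ]
[  0      0     2 ]
det(A) = (-1)^1 * (-7) * (-24/7) * (2) = -48  (1 row swap -> sign -1)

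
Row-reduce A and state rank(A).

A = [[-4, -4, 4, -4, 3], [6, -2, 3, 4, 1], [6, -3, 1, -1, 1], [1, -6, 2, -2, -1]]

Row reduction:
R2 <- R2 - (-3/2)*R1:  [    0    -8     9    -2  11/2 ]
R3 <- R3 - (-3/2)*R1:  [    0    -9     7    -7  11/2 ]
R4 <- R4 - (-1/4)*R1:  [    0    -7     3    -3  -1/4 ]
R3 <- R3 - (9/8)*R2:  [      0       0   -25/8   -19/4  -11/16 ]
R4 <- R4 - (7/8)*R2:  [      0       0   -39/8    -5/4  -81/16 ]
R4 <- R4 - (39/25)*R3:  [        0         0         0    154/25  -399/100 ]
Row echelon form:
[ -4  -4      4      -4         3 ]
[  0  -8      9      -2      11/2 ]
[  0   0  -25/8   -19/4    -11/16 ]
[  0   0      0  154/25  -399/100 ]
Nonzero rows / pivot columns: 4

rank(A) = 4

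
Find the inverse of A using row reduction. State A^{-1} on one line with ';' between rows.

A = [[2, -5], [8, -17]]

inverse = [-17/6 5/6; -4/3 1/3]

Gauss-Jordan on [A | I]:
R1 <- (1/2)*R1:  [    1  -5/2  |   1/2     0 ]
R2 <- R2 - (8)*R1:  [  0   3  |  -4   1 ]
R2 <- (1/3)*R2:  [    0     1  |  -4/3   1/3 ]
R1 <- R1 - (-5/2)*R2:  [     1      0  |  -17/6    5/6 ]
Right block of [I | A^{-1}] is the inverse:
[ -17/6  5/6 ]
[  -4/3  1/3 ]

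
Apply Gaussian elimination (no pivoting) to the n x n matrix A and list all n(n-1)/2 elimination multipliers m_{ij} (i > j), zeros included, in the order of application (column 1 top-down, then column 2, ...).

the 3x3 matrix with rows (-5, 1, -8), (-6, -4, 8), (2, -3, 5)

multipliers: 6/5, -2/5, 1/2

Forward elimination:
R2 <- R2 - (6/5)*R1:  [     0  -26/5   88/5 ]
R3 <- R3 - (-2/5)*R1:  [     0  -13/5    9/5 ]
R3 <- R3 - (1/2)*R2:  [  0   0  -7 ]
Multipliers (in order of application): m_{21} = 6/5, m_{31} = -2/5, m_{32} = 1/2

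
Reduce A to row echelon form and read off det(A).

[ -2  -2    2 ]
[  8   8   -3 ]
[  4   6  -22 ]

det(A) = 20

Forward elimination:
R2 <- R2 - (-4)*R1:  [ 0  0  5 ]
R3 <- R3 - (-2)*R1:  [   0    2  -18 ]
R2 <-> R3   (pivot in column 2 was zero)
[ -2  -2    2 ]
[  0   2  -18 ]
[  0   0    5 ]
Upper-triangular form:
[ -2  -2    2 ]
[  0   2  -18 ]
[  0   0    5 ]
det(A) = (-1)^1 * (-2) * (2) * (5) = 20  (1 row swap -> sign -1)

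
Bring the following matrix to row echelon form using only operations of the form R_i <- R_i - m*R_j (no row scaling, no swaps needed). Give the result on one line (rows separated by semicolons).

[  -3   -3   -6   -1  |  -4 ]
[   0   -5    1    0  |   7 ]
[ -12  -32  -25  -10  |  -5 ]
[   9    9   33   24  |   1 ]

Forward elimination:
R3 <- R3 - (4)*R1:  [   0  -20   -1   -6   11 ]
R4 <- R4 - (-3)*R1:  [   0    0   15   21  -11 ]
R3 <- R3 - (4)*R2:  [   0    0   -5   -6  -17 ]
R4 <- R4 - (-3)*R3:  [   0    0    0    3  -62 ]
Row echelon form:
[ -3  -3  -6  -1  |   -4 ]
[  0  -5   1   0  |    7 ]
[  0   0  -5  -6  |  -17 ]
[  0   0   0   3  |  -62 ]

REF = [-3 -3 -6 -1 -4; 0 -5 1 0 7; 0 0 -5 -6 -17; 0 0 0 3 -62]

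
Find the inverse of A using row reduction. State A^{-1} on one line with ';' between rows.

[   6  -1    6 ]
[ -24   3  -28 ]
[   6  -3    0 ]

inverse = [7 3/2 -5/6; 14 3 -2; -9/2 -1 1/2]

Gauss-Jordan on [A | I]:
R1 <- (1/6)*R1:  [    1  -1/6     1  |   1/6     0     0 ]
R2 <- R2 - (-24)*R1:  [  0  -1  -4  |   4   1   0 ]
R3 <- R3 - (6)*R1:  [  0  -2  -6  |  -1   0   1 ]
R2 <- (1/-1)*R2:  [  0   1   4  |  -4  -1   0 ]
R1 <- R1 - (-1/6)*R2:  [    1     0   5/3  |  -1/2  -1/6     0 ]
R3 <- R3 - (-2)*R2:  [  0   0   2  |  -9  -2   1 ]
R3 <- (1/2)*R3:  [    0     0     1  |  -9/2    -1   1/2 ]
R1 <- R1 - (5/3)*R3:  [    1     0     0  |     7   3/2  -5/6 ]
R2 <- R2 - (4)*R3:  [  0   1   0  |  14   3  -2 ]
Right block of [I | A^{-1}] is the inverse:
[    7  3/2  -5/6 ]
[   14    3    -2 ]
[ -9/2   -1   1/2 ]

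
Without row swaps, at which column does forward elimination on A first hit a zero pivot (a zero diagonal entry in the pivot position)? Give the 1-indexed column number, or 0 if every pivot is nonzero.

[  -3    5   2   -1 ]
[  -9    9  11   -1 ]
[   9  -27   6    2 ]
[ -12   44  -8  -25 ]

first zero-pivot column = 0

Naive forward elimination:
R2 <- R2 - (3)*R1:  [  0  -6   5   2 ]
R3 <- R3 - (-3)*R1:  [   0  -12   12   -1 ]
R4 <- R4 - (4)*R1:  [   0   24  -16  -21 ]
R3 <- R3 - (2)*R2:  [  0   0   2  -5 ]
R4 <- R4 - (-4)*R2:  [   0    0    4  -13 ]
R4 <- R4 - (2)*R3:  [  0   0   0  -3 ]
All pivots nonzero; naive elimination completes without hitting a zero pivot.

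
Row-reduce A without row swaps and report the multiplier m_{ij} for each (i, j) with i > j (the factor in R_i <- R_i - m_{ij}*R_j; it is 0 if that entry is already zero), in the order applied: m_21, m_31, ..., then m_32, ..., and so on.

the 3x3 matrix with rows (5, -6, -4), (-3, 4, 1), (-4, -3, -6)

Forward elimination:
R2 <- R2 - (-3/5)*R1:  [    0   2/5  -7/5 ]
R3 <- R3 - (-4/5)*R1:  [     0  -39/5  -46/5 ]
R3 <- R3 - (-39/2)*R2:  [     0      0  -73/2 ]
Multipliers (in order of application): m_{21} = -3/5, m_{31} = -4/5, m_{32} = -39/2

multipliers: -3/5, -4/5, -39/2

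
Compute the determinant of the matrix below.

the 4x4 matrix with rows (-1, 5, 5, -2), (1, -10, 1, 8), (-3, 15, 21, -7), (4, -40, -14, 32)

Forward elimination:
R2 <- R2 - (-1)*R1:  [  0  -5   6   6 ]
R3 <- R3 - (3)*R1:  [  0   0   6  -1 ]
R4 <- R4 - (-4)*R1:  [   0  -20    6   24 ]
R4 <- R4 - (4)*R2:  [   0    0  -18    0 ]
R4 <- R4 - (-3)*R3:  [  0   0   0  -3 ]
Upper-triangular form:
[ -1   5  5  -2 ]
[  0  -5  6   6 ]
[  0   0  6  -1 ]
[  0   0  0  -3 ]
det(A) = (-1)^0 * (-1) * (-5) * (6) * (-3) = -90  (0 row swaps -> sign +1)

det(A) = -90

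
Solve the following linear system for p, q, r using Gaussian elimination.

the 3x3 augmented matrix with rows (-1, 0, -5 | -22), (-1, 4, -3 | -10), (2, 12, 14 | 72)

(2, 1, 4)

Forward elimination on [A|b]:
R2 <- R2 - (1)*R1:  [  0   4   2  12 ]
R3 <- R3 - (-2)*R1:  [  0  12   4  28 ]
R3 <- R3 - (3)*R2:  [  0   0  -2  -8 ]
Row echelon form:
[ -1  0  -5  |  -22 ]
[  0  4   2  |   12 ]
[  0  0  -2  |   -8 ]
Back-substitution:
r = (-8) / -2 = 4
q = (12 - (2)*(4)) / 4 = 1
p = (-22 - (-5)*(4)) / -1 = 2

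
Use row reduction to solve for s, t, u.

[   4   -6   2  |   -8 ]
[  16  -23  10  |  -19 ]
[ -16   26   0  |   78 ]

(0, 3, 5)

Forward elimination on [A|b]:
R2 <- R2 - (4)*R1:  [  0   1   2  13 ]
R3 <- R3 - (-4)*R1:  [  0   2   8  46 ]
R3 <- R3 - (2)*R2:  [  0   0   4  20 ]
Row echelon form:
[ 4  -6  2  |  -8 ]
[ 0   1  2  |  13 ]
[ 0   0  4  |  20 ]
Back-substitution:
u = (20) / 4 = 5
t = (13 - (2)*(5)) / 1 = 3
s = (-8 - (-6)*(3) - (2)*(5)) / 4 = 0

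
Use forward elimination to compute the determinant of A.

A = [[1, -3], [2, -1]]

det(A) = 5

Forward elimination:
R2 <- R2 - (2)*R1:  [ 0  5 ]
Upper-triangular form:
[ 1  -3 ]
[ 0   5 ]
det(A) = (-1)^0 * (1) * (5) = 5  (0 row swaps -> sign +1)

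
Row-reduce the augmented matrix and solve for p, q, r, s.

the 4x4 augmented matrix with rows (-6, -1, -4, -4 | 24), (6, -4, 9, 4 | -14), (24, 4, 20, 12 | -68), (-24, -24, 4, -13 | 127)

(-5, 2, 4, -3)

Forward elimination on [A|b]:
R2 <- R2 - (-1)*R1:  [  0  -5   5   0  10 ]
R3 <- R3 - (-4)*R1:  [  0   0   4  -4  28 ]
R4 <- R4 - (4)*R1:  [   0  -20   20    3   31 ]
R4 <- R4 - (4)*R2:  [  0   0   0   3  -9 ]
Row echelon form:
[ -6  -1  -4  -4  |  24 ]
[  0  -5   5   0  |  10 ]
[  0   0   4  -4  |  28 ]
[  0   0   0   3  |  -9 ]
Back-substitution:
s = (-9) / 3 = -3
r = (28 - (-4)*(-3)) / 4 = 4
q = (10 - (5)*(4)) / -5 = 2
p = (24 - (-1)*(2) - (-4)*(4) - (-4)*(-3)) / -6 = -5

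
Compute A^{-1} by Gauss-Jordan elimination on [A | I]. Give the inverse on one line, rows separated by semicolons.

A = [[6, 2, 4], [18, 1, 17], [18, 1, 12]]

Gauss-Jordan on [A | I]:
R1 <- (1/6)*R1:  [   1  1/3  2/3  |  1/6    0    0 ]
R2 <- R2 - (18)*R1:  [  0  -5   5  |  -3   1   0 ]
R3 <- R3 - (18)*R1:  [  0  -5   0  |  -3   0   1 ]
R2 <- (1/-5)*R2:  [    0     1    -1  |   3/5  -1/5     0 ]
R1 <- R1 - (1/3)*R2:  [     1      0      1  |  -1/30   1/15      0 ]
R3 <- R3 - (-5)*R2:  [  0   0  -5  |   0  -1   1 ]
R3 <- (1/-5)*R3:  [    0     0     1  |     0   1/5  -1/5 ]
R1 <- R1 - (1)*R3:  [     1      0      0  |  -1/30  -2/15    1/5 ]
R2 <- R2 - (-1)*R3:  [    0     1     0  |   3/5     0  -1/5 ]
Right block of [I | A^{-1}] is the inverse:
[ -1/30  -2/15   1/5 ]
[   3/5      0  -1/5 ]
[     0    1/5  -1/5 ]

inverse = [-1/30 -2/15 1/5; 3/5 0 -1/5; 0 1/5 -1/5]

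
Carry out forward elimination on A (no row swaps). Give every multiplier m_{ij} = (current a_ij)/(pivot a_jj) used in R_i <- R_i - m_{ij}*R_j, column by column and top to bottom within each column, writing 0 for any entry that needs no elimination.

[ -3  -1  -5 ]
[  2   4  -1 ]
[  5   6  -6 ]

multipliers: -2/3, -5/3, 13/10

Forward elimination:
R2 <- R2 - (-2/3)*R1:  [     0   10/3  -13/3 ]
R3 <- R3 - (-5/3)*R1:  [     0   13/3  -43/3 ]
R3 <- R3 - (13/10)*R2:  [      0       0  -87/10 ]
Multipliers (in order of application): m_{21} = -2/3, m_{31} = -5/3, m_{32} = 13/10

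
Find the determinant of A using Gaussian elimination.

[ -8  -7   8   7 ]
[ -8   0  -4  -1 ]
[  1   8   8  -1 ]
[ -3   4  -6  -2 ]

det(A) = -2442

Forward elimination:
R2 <- R2 - (1)*R1:  [   0    7  -12   -8 ]
R3 <- R3 - (-1/8)*R1:  [    0  57/8     9  -1/8 ]
R4 <- R4 - (3/8)*R1:  [     0   53/8     -9  -37/8 ]
R3 <- R3 - (57/56)*R2:  [      0       0  297/14  449/56 ]
R4 <- R4 - (53/56)*R2:  [      0       0   33/14  165/56 ]
R4 <- R4 - (1/9)*R3:  [     0      0      0  37/18 ]
Upper-triangular form:
[ -8  -7       8       7 ]
[  0   7     -12      -8 ]
[  0   0  297/14  449/56 ]
[  0   0       0   37/18 ]
det(A) = (-1)^0 * (-8) * (7) * (297/14) * (37/18) = -2442  (0 row swaps -> sign +1)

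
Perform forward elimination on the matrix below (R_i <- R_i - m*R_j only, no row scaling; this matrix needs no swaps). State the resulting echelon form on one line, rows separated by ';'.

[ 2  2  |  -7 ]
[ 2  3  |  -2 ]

REF = [2 2 -7; 0 1 5]

Forward elimination:
R2 <- R2 - (1)*R1:  [ 0  1  5 ]
Row echelon form:
[ 2  2  |  -7 ]
[ 0  1  |   5 ]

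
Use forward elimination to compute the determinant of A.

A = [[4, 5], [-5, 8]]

Forward elimination:
R2 <- R2 - (-5/4)*R1:  [    0  57/4 ]
Upper-triangular form:
[ 4     5 ]
[ 0  57/4 ]
det(A) = (-1)^0 * (4) * (57/4) = 57  (0 row swaps -> sign +1)

det(A) = 57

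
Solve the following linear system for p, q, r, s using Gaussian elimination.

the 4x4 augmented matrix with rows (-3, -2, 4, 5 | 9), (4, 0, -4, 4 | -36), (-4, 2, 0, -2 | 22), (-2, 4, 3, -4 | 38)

(-3, 3, 4, -2)

Forward elimination on [A|b]:
R2 <- R2 - (-4/3)*R1:  [    0  -8/3   4/3  32/3   -24 ]
R3 <- R3 - (4/3)*R1:  [     0   14/3  -16/3  -26/3     10 ]
R4 <- R4 - (2/3)*R1:  [     0   16/3    1/3  -22/3     32 ]
R3 <- R3 - (-7/4)*R2:  [   0    0   -3   10  -32 ]
R4 <- R4 - (-2)*R2:  [   0    0    3   14  -16 ]
R4 <- R4 - (-1)*R3:  [   0    0    0   24  -48 ]
Row echelon form:
[ -3    -2    4     5  |    9 ]
[  0  -8/3  4/3  32/3  |  -24 ]
[  0     0   -3    10  |  -32 ]
[  0     0    0    24  |  -48 ]
Back-substitution:
s = (-48) / 24 = -2
r = (-32 - (10)*(-2)) / -3 = 4
q = (-24 - (4/3)*(4) - (32/3)*(-2)) / (-8/3) = 3
p = (9 - (-2)*(3) - (4)*(4) - (5)*(-2)) / -3 = -3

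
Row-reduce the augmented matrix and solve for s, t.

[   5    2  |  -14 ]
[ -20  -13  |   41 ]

(-4, 3)

Forward elimination on [A|b]:
R2 <- R2 - (-4)*R1:  [   0   -5  -15 ]
Row echelon form:
[ 5   2  |  -14 ]
[ 0  -5  |  -15 ]
Back-substitution:
t = (-15) / -5 = 3
s = (-14 - (2)*(3)) / 5 = -4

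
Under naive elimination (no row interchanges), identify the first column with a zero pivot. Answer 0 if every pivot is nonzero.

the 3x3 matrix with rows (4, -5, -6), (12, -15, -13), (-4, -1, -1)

Naive forward elimination:
R2 <- R2 - (3)*R1:  [ 0  0  5 ]
R3 <- R3 - (-1)*R1:  [  0  -6  -7 ]
Matrix at this point:
[ 4  -5  -6 ]
[ 0   0   5 ]
[ 0  -6  -7 ]
Pivot entry (2,2) is zero but row 3 has -6 in column 2 -> naive elimination stops; a row interchange (e.g. R2 <-> R3) would be required here.

first zero-pivot column = 2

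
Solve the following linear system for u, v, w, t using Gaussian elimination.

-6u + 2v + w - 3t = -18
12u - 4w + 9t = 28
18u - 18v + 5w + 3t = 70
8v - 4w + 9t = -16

Forward elimination on [A|b]:
R2 <- R2 - (-2)*R1:  [  0   4  -2   3  -8 ]
R3 <- R3 - (-3)*R1:  [   0  -12    8   -6   16 ]
R3 <- R3 - (-3)*R2:  [  0   0   2   3  -8 ]
R4 <- R4 - (2)*R2:  [ 0  0  0  3  0 ]
Row echelon form:
[ -6  2   1  -3  |  -18 ]
[  0  4  -2   3  |   -8 ]
[  0  0   2   3  |   -8 ]
[  0  0   0   3  |    0 ]
Back-substitution:
t = (0) / 3 = 0
w = (-8 - (3)*(0)) / 2 = -4
v = (-8 - (-2)*(-4) - (3)*(0)) / 4 = -4
u = (-18 - (2)*(-4) - (1)*(-4) - (-3)*(0)) / -6 = 1

(1, -4, -4, 0)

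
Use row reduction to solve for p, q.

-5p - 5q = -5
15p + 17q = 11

(3, -2)

Forward elimination on [A|b]:
R2 <- R2 - (-3)*R1:  [  0   2  -4 ]
Row echelon form:
[ -5  -5  |  -5 ]
[  0   2  |  -4 ]
Back-substitution:
q = (-4) / 2 = -2
p = (-5 - (-5)*(-2)) / -5 = 3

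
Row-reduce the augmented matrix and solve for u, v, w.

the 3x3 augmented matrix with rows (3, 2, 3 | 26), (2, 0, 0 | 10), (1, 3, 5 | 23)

Forward elimination on [A|b]:
R2 <- R2 - (2/3)*R1:  [     0   -4/3     -2  -22/3 ]
R3 <- R3 - (1/3)*R1:  [    0   7/3     4  43/3 ]
R3 <- R3 - (-7/4)*R2:  [   0    0  1/2  3/2 ]
Row echelon form:
[ 3     2    3  |     26 ]
[ 0  -4/3   -2  |  -22/3 ]
[ 0     0  1/2  |    3/2 ]
Back-substitution:
w = (3/2) / (1/2) = 3
v = (-22/3 - (-2)*(3)) / (-4/3) = 1
u = (26 - (2)*(1) - (3)*(3)) / 3 = 5

(5, 1, 3)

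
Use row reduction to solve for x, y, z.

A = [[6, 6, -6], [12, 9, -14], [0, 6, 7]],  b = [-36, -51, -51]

Forward elimination on [A|b]:
R2 <- R2 - (2)*R1:  [  0  -3  -2  21 ]
R3 <- R3 - (-2)*R2:  [  0   0   3  -9 ]
Row echelon form:
[ 6   6  -6  |  -36 ]
[ 0  -3  -2  |   21 ]
[ 0   0   3  |   -9 ]
Back-substitution:
z = (-9) / 3 = -3
y = (21 - (-2)*(-3)) / -3 = -5
x = (-36 - (6)*(-5) - (-6)*(-3)) / 6 = -4

(-4, -5, -3)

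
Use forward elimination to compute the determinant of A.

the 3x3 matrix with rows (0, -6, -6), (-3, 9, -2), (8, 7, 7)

det(A) = 528

Forward elimination:
R1 <-> R2   (pivot in column 1 was zero)
[ -3   9  -2 ]
[  0  -6  -6 ]
[  8   7   7 ]
R3 <- R3 - (-8/3)*R1:  [   0   31  5/3 ]
R3 <- R3 - (-31/6)*R2:  [     0      0  -88/3 ]
Upper-triangular form:
[ -3   9     -2 ]
[  0  -6     -6 ]
[  0   0  -88/3 ]
det(A) = (-1)^1 * (-3) * (-6) * (-88/3) = 528  (1 row swap -> sign -1)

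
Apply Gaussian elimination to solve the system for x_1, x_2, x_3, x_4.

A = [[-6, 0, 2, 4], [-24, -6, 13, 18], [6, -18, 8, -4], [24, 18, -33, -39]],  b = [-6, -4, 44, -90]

(3, -1, 2, 2)

Forward elimination on [A|b]:
R2 <- R2 - (4)*R1:  [  0  -6   5   2  20 ]
R3 <- R3 - (-1)*R1:  [   0  -18   10    0   38 ]
R4 <- R4 - (-4)*R1:  [    0    18   -25   -23  -114 ]
R3 <- R3 - (3)*R2:  [   0    0   -5   -6  -22 ]
R4 <- R4 - (-3)*R2:  [   0    0  -10  -17  -54 ]
R4 <- R4 - (2)*R3:  [   0    0    0   -5  -10 ]
Row echelon form:
[ -6   0   2   4  |   -6 ]
[  0  -6   5   2  |   20 ]
[  0   0  -5  -6  |  -22 ]
[  0   0   0  -5  |  -10 ]
Back-substitution:
x_4 = (-10) / -5 = 2
x_3 = (-22 - (-6)*(2)) / -5 = 2
x_2 = (20 - (5)*(2) - (2)*(2)) / -6 = -1
x_1 = (-6 - (2)*(2) - (4)*(2)) / -6 = 3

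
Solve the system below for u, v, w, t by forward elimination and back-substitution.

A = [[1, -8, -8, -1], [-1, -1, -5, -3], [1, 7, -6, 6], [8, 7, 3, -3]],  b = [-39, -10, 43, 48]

(2, 5, 0, 1)

Forward elimination on [A|b]:
R2 <- R2 - (-1)*R1:  [   0   -9  -13   -4  -49 ]
R3 <- R3 - (1)*R1:  [  0  15   2   7  82 ]
R4 <- R4 - (8)*R1:  [   0   71   67    5  360 ]
R3 <- R3 - (-5/3)*R2:  [     0      0  -59/3    1/3    1/3 ]
R4 <- R4 - (-71/9)*R2:  [      0       0  -320/9  -239/9  -239/9 ]
R4 <- R4 - (320/177)*R3:  [         0          0          0  -4807/177  -4807/177 ]
Row echelon form:
[ 1  -8     -8         -1  |        -39 ]
[ 0  -9    -13         -4  |        -49 ]
[ 0   0  -59/3        1/3  |        1/3 ]
[ 0   0      0  -4807/177  |  -4807/177 ]
Back-substitution:
t = (-4807/177) / (-4807/177) = 1
w = (1/3 - (1/3)*(1)) / (-59/3) = 0
v = (-49 - (-13)*(0) - (-4)*(1)) / -9 = 5
u = (-39 - (-8)*(5) - (-8)*(0) - (-1)*(1)) / 1 = 2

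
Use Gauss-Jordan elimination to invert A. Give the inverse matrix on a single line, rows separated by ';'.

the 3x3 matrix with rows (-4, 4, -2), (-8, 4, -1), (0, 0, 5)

inverse = [1/4 -1/4 1/20; 1/2 -1/4 3/20; 0 0 1/5]

Gauss-Jordan on [A | I]:
R1 <- (1/-4)*R1:  [    1    -1   1/2  |  -1/4     0     0 ]
R2 <- R2 - (-8)*R1:  [  0  -4   3  |  -2   1   0 ]
R2 <- (1/-4)*R2:  [    0     1  -3/4  |   1/2  -1/4     0 ]
R1 <- R1 - (-1)*R2:  [    1     0  -1/4  |   1/4  -1/4     0 ]
R3 <- (1/5)*R3:  [   0    0    1  |    0    0  1/5 ]
R1 <- R1 - (-1/4)*R3:  [    1     0     0  |   1/4  -1/4  1/20 ]
R2 <- R2 - (-3/4)*R3:  [    0     1     0  |   1/2  -1/4  3/20 ]
Right block of [I | A^{-1}] is the inverse:
[ 1/4  -1/4  1/20 ]
[ 1/2  -1/4  3/20 ]
[   0     0   1/5 ]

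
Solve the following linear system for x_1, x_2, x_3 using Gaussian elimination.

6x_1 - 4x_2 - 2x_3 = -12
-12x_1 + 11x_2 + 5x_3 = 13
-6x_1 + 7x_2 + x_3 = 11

Forward elimination on [A|b]:
R2 <- R2 - (-2)*R1:  [   0    3    1  -11 ]
R3 <- R3 - (-1)*R1:  [  0   3  -1  -1 ]
R3 <- R3 - (1)*R2:  [  0   0  -2  10 ]
Row echelon form:
[ 6  -4  -2  |  -12 ]
[ 0   3   1  |  -11 ]
[ 0   0  -2  |   10 ]
Back-substitution:
x_3 = (10) / -2 = -5
x_2 = (-11 - (1)*(-5)) / 3 = -2
x_1 = (-12 - (-4)*(-2) - (-2)*(-5)) / 6 = -5

(-5, -2, -5)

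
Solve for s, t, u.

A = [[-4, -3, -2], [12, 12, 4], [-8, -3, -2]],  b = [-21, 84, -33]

(3, 5, -3)

Forward elimination on [A|b]:
R2 <- R2 - (-3)*R1:  [  0   3  -2  21 ]
R3 <- R3 - (2)*R1:  [ 0  3  2  9 ]
R3 <- R3 - (1)*R2:  [   0    0    4  -12 ]
Row echelon form:
[ -4  -3  -2  |  -21 ]
[  0   3  -2  |   21 ]
[  0   0   4  |  -12 ]
Back-substitution:
u = (-12) / 4 = -3
t = (21 - (-2)*(-3)) / 3 = 5
s = (-21 - (-3)*(5) - (-2)*(-3)) / -4 = 3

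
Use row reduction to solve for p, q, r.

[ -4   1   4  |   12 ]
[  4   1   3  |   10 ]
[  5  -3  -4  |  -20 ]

Forward elimination on [A|b]:
R2 <- R2 - (-1)*R1:  [  0   2   7  22 ]
R3 <- R3 - (-5/4)*R1:  [    0  -7/4     1    -5 ]
R3 <- R3 - (-7/8)*R2:  [    0     0  57/8  57/4 ]
Row echelon form:
[ -4  1     4  |    12 ]
[  0  2     7  |    22 ]
[  0  0  57/8  |  57/4 ]
Back-substitution:
r = (57/4) / (57/8) = 2
q = (22 - (7)*(2)) / 2 = 4
p = (12 - (1)*(4) - (4)*(2)) / -4 = 0

(0, 4, 2)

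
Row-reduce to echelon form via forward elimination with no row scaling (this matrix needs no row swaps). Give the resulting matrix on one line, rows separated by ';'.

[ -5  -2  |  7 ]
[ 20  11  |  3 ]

Forward elimination:
R2 <- R2 - (-4)*R1:  [  0   3  31 ]
Row echelon form:
[ -5  -2  |   7 ]
[  0   3  |  31 ]

REF = [-5 -2 7; 0 3 31]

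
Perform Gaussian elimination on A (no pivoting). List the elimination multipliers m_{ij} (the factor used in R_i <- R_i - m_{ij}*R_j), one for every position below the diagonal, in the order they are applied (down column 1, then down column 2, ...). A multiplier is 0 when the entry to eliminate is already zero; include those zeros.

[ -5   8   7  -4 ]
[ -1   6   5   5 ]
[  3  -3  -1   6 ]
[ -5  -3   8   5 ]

multipliers: 1/5, -3/5, 1, 9/22, -5/2, 110/19

Forward elimination:
R2 <- R2 - (1/5)*R1:  [    0  22/5  18/5  29/5 ]
R3 <- R3 - (-3/5)*R1:  [    0   9/5  16/5  18/5 ]
R4 <- R4 - (1)*R1:  [   0  -11    1    9 ]
R3 <- R3 - (9/22)*R2:  [     0      0  19/11  27/22 ]
R4 <- R4 - (-5/2)*R2:  [    0     0    10  47/2 ]
R4 <- R4 - (110/19)*R3:  [      0       0       0  623/38 ]
Multipliers (in order of application): m_{21} = 1/5, m_{31} = -3/5, m_{41} = 1, m_{32} = 9/22, m_{42} = -5/2, m_{43} = 110/19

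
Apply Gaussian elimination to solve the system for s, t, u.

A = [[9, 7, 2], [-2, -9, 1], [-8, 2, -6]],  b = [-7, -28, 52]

(-2, 3, -5)

Forward elimination on [A|b]:
R2 <- R2 - (-2/9)*R1:  [      0   -67/9    13/9  -266/9 ]
R3 <- R3 - (-8/9)*R1:  [     0   74/9  -38/9  412/9 ]
R3 <- R3 - (-74/67)*R2:  [       0        0  -176/67   880/67 ]
Row echelon form:
[ 9      7        2  |      -7 ]
[ 0  -67/9     13/9  |  -266/9 ]
[ 0      0  -176/67  |  880/67 ]
Back-substitution:
u = (880/67) / (-176/67) = -5
t = (-266/9 - (13/9)*(-5)) / (-67/9) = 3
s = (-7 - (7)*(3) - (2)*(-5)) / 9 = -2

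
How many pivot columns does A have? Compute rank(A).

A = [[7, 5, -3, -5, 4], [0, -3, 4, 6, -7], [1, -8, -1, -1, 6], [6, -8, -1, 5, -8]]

Row reduction:
R3 <- R3 - (1/7)*R1:  [     0  -61/7   -4/7   -2/7   38/7 ]
R4 <- R4 - (6/7)*R1:  [     0  -86/7   11/7   65/7  -80/7 ]
R3 <- R3 - (61/21)*R2:  [       0        0  -256/21   -124/7   541/21 ]
R4 <- R4 - (86/21)*R2:  [       0        0  -311/21   -107/7   362/21 ]
R4 <- R4 - (311/256)*R3:  [         0          0          0     399/64  -3599/256 ]
Row echelon form:
[ 7   5       -3      -5          4 ]
[ 0  -3        4       6         -7 ]
[ 0   0  -256/21  -124/7     541/21 ]
[ 0   0        0  399/64  -3599/256 ]
Nonzero rows / pivot columns: 4

rank(A) = 4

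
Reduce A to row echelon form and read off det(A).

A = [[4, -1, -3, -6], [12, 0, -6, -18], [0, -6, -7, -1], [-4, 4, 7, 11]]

Forward elimination:
R2 <- R2 - (3)*R1:  [ 0  3  3  0 ]
R4 <- R4 - (-1)*R1:  [ 0  3  4  5 ]
R3 <- R3 - (-2)*R2:  [  0   0  -1  -1 ]
R4 <- R4 - (1)*R2:  [ 0  0  1  5 ]
R4 <- R4 - (-1)*R3:  [ 0  0  0  4 ]
Upper-triangular form:
[ 4  -1  -3  -6 ]
[ 0   3   3   0 ]
[ 0   0  -1  -1 ]
[ 0   0   0   4 ]
det(A) = (-1)^0 * (4) * (3) * (-1) * (4) = -48  (0 row swaps -> sign +1)

det(A) = -48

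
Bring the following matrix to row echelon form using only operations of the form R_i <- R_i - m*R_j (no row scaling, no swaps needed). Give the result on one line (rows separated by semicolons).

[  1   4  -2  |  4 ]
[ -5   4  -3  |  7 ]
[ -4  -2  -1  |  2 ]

Forward elimination:
R2 <- R2 - (-5)*R1:  [   0   24  -13   27 ]
R3 <- R3 - (-4)*R1:  [  0  14  -9  18 ]
R3 <- R3 - (7/12)*R2:  [      0       0  -17/12     9/4 ]
Row echelon form:
[ 1   4      -2  |    4 ]
[ 0  24     -13  |   27 ]
[ 0   0  -17/12  |  9/4 ]

REF = [1 4 -2 4; 0 24 -13 27; 0 0 -17/12 9/4]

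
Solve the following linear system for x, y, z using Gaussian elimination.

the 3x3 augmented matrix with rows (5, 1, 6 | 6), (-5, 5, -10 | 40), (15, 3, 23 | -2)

Forward elimination on [A|b]:
R2 <- R2 - (-1)*R1:  [  0   6  -4  46 ]
R3 <- R3 - (3)*R1:  [   0    0    5  -20 ]
Row echelon form:
[ 5  1   6  |    6 ]
[ 0  6  -4  |   46 ]
[ 0  0   5  |  -20 ]
Back-substitution:
z = (-20) / 5 = -4
y = (46 - (-4)*(-4)) / 6 = 5
x = (6 - (1)*(5) - (6)*(-4)) / 5 = 5

(5, 5, -4)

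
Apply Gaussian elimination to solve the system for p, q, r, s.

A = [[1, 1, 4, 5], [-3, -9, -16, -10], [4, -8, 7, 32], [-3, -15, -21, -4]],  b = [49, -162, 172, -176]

Forward elimination on [A|b]:
R2 <- R2 - (-3)*R1:  [   0   -6   -4    5  -15 ]
R3 <- R3 - (4)*R1:  [   0  -12   -9   12  -24 ]
R4 <- R4 - (-3)*R1:  [   0  -12   -9   11  -29 ]
R3 <- R3 - (2)*R2:  [  0   0  -1   2   6 ]
R4 <- R4 - (2)*R2:  [  0   0  -1   1   1 ]
R4 <- R4 - (1)*R3:  [  0   0   0  -1  -5 ]
Row echelon form:
[ 1   1   4   5  |   49 ]
[ 0  -6  -4   5  |  -15 ]
[ 0   0  -1   2  |    6 ]
[ 0   0   0  -1  |   -5 ]
Back-substitution:
s = (-5) / -1 = 5
r = (6 - (2)*(5)) / -1 = 4
q = (-15 - (-4)*(4) - (5)*(5)) / -6 = 4
p = (49 - (1)*(4) - (4)*(4) - (5)*(5)) / 1 = 4

(4, 4, 4, 5)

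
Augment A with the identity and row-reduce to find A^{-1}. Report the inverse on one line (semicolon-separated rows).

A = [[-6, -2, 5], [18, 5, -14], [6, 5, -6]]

Gauss-Jordan on [A | I]:
R1 <- (1/-6)*R1:  [    1   1/3  -5/6  |  -1/6     0     0 ]
R2 <- R2 - (18)*R1:  [  0  -1   1  |   3   1   0 ]
R3 <- R3 - (6)*R1:  [  0   3  -1  |   1   0   1 ]
R2 <- (1/-1)*R2:  [  0   1  -1  |  -3  -1   0 ]
R1 <- R1 - (1/3)*R2:  [    1     0  -1/2  |   5/6   1/3     0 ]
R3 <- R3 - (3)*R2:  [  0   0   2  |  10   3   1 ]
R3 <- (1/2)*R3:  [   0    0    1  |    5  3/2  1/2 ]
R1 <- R1 - (-1/2)*R3:  [     1      0      0  |   10/3  13/12    1/4 ]
R2 <- R2 - (-1)*R3:  [   0    1    0  |    2  1/2  1/2 ]
Right block of [I | A^{-1}] is the inverse:
[ 10/3  13/12  1/4 ]
[    2    1/2  1/2 ]
[    5    3/2  1/2 ]

inverse = [10/3 13/12 1/4; 2 1/2 1/2; 5 3/2 1/2]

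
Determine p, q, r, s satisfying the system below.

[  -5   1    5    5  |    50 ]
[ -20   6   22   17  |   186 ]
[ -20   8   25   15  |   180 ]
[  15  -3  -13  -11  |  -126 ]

(-3, -5, 4, 4)

Forward elimination on [A|b]:
R2 <- R2 - (4)*R1:  [   0    2    2   -3  -14 ]
R3 <- R3 - (4)*R1:  [   0    4    5   -5  -20 ]
R4 <- R4 - (-3)*R1:  [  0   0   2   4  24 ]
R3 <- R3 - (2)*R2:  [ 0  0  1  1  8 ]
R4 <- R4 - (2)*R3:  [ 0  0  0  2  8 ]
Row echelon form:
[ -5  1  5   5  |   50 ]
[  0  2  2  -3  |  -14 ]
[  0  0  1   1  |    8 ]
[  0  0  0   2  |    8 ]
Back-substitution:
s = (8) / 2 = 4
r = (8 - (1)*(4)) / 1 = 4
q = (-14 - (2)*(4) - (-3)*(4)) / 2 = -5
p = (50 - (1)*(-5) - (5)*(4) - (5)*(4)) / -5 = -3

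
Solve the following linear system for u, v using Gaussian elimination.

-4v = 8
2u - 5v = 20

Forward elimination on [A|b]:
R1 <-> R2   (pivot in column 1 was zero)
[ 2  -5  20 ]
[ 0  -4   8 ]
Row echelon form:
[ 2  -5  |  20 ]
[ 0  -4  |   8 ]
Back-substitution:
v = (8) / -4 = -2
u = (20 - (-5)*(-2)) / 2 = 5

(5, -2)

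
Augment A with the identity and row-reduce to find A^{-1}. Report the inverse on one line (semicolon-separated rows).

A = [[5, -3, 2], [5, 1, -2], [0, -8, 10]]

inverse = [-3/20 7/20 1/10; -5/4 5/4 1/2; -1 1 1/2]

Gauss-Jordan on [A | I]:
R1 <- (1/5)*R1:  [    1  -3/5   2/5  |   1/5     0     0 ]
R2 <- R2 - (5)*R1:  [  0   4  -4  |  -1   1   0 ]
R2 <- (1/4)*R2:  [    0     1    -1  |  -1/4   1/4     0 ]
R1 <- R1 - (-3/5)*R2:  [    1     0  -1/5  |  1/20  3/20     0 ]
R3 <- R3 - (-8)*R2:  [  0   0   2  |  -2   2   1 ]
R3 <- (1/2)*R3:  [   0    0    1  |   -1    1  1/2 ]
R1 <- R1 - (-1/5)*R3:  [     1      0      0  |  -3/20   7/20   1/10 ]
R2 <- R2 - (-1)*R3:  [    0     1     0  |  -5/4   5/4   1/2 ]
Right block of [I | A^{-1}] is the inverse:
[ -3/20  7/20  1/10 ]
[  -5/4   5/4   1/2 ]
[    -1     1   1/2 ]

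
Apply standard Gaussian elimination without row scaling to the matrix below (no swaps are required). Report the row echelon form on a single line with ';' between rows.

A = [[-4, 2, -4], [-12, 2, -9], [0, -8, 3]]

REF = [-4 2 -4; 0 -4 3; 0 0 -3]

Forward elimination:
R2 <- R2 - (3)*R1:  [  0  -4   3 ]
R3 <- R3 - (2)*R2:  [  0   0  -3 ]
Row echelon form:
[ -4   2  -4 ]
[  0  -4   3 ]
[  0   0  -3 ]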